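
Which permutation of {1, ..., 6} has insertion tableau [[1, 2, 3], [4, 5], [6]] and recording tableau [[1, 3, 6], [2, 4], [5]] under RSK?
Reverse the RSK construction: for i from n down to 1, find the cell of Q containing i, remove the entry at that cell from P, and reverse-bump it up through P; the value ejected from row 1 is w(i).

Step i=6: Q has 6 at row 1, column 3; remove that cell from P, ejecting 3. So w(6) = 3. P is now [[1, 2], [4, 5], [6]].
Step i=5: Q has 5 at row 3, column 1; remove 6 from row 3 of P and reverse-bump: 6 enters row 2 and ejects 5; 5 enters row 1 and ejects 2. So w(5) = 2. P is now [[1, 5], [4, 6]].
Step i=4: Q has 4 at row 2, column 2; remove 6 from row 2 of P and reverse-bump: 6 enters row 1 and ejects 5. So w(4) = 5. P is now [[1, 6], [4]].
Step i=3: Q has 3 at row 1, column 2; remove that cell from P, ejecting 6. So w(3) = 6. P is now [[1], [4]].
Step i=2: Q has 2 at row 2, column 1; remove 4 from row 2 of P and reverse-bump: 4 enters row 1 and ejects 1. So w(2) = 1. P is now [[4]].
Step i=1: Q has 1 at row 1, column 1; remove that cell from P, ejecting 4. So w(1) = 4. P is now [].

So w = 4 1 6 5 2 3.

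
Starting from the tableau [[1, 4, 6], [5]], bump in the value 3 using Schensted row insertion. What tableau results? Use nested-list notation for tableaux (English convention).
In row 1, 3 replaces 4 (the leftmost entry greater than 3); 4 is bumped to row 2. In row 2, 4 replaces 5 (the leftmost entry greater than 4); 5 is bumped to row 3. 5 starts a new row 3. The new tableau is [[1, 3, 6], [4], [5]].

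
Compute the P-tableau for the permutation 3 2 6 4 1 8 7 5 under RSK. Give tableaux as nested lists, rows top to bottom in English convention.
P = [[1, 4, 5], [2, 6, 7], [3, 8]]

Insert 3: appended to row 1. P = [[3]].
Insert 2: 2 bumps 3 from row 1; 3 starts row 2. P = [[2], [3]].
Insert 6: appended to row 1. P = [[2, 6], [3]].
Insert 4: 4 bumps 6 from row 1; 6 appends to row 2. P = [[2, 4], [3, 6]].
Insert 1: 1 bumps 2 from row 1; 2 bumps 3 from row 2; 3 starts row 3. P = [[1, 4], [2, 6], [3]].
Insert 8: appended to row 1. P = [[1, 4, 8], [2, 6], [3]].
Insert 7: 7 bumps 8 from row 1; 8 appends to row 2. P = [[1, 4, 7], [2, 6, 8], [3]].
Insert 5: 5 bumps 7 from row 1; 7 bumps 8 from row 2; 8 appends to row 3. P = [[1, 4, 5], [2, 6, 7], [3, 8]].

So P = [[1, 4, 5], [2, 6, 7], [3, 8]].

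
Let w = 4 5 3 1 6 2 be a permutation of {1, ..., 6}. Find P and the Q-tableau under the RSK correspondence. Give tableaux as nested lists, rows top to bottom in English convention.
P = [[1, 2, 6], [3, 5], [4]], Q = [[1, 2, 5], [3, 6], [4]]

Insert each entry of the permutation into P by Schensted row insertion, recording in Q the position of each new cell.

Insert 4: appended to row 1. P = [[4]], Q = [[1]].
Insert 5: appended to row 1. P = [[4, 5]], Q = [[1, 2]].
Insert 3: 3 bumps 4 from row 1; 4 starts row 2. P = [[3, 5], [4]], Q = [[1, 2], [3]].
Insert 1: 1 bumps 3 from row 1; 3 bumps 4 from row 2; 4 starts row 3. P = [[1, 5], [3], [4]], Q = [[1, 2], [3], [4]].
Insert 6: appended to row 1. P = [[1, 5, 6], [3], [4]], Q = [[1, 2, 5], [3], [4]].
Insert 2: 2 bumps 5 from row 1; 5 appends to row 2. P = [[1, 2, 6], [3, 5], [4]], Q = [[1, 2, 5], [3, 6], [4]].

So P = [[1, 2, 6], [3, 5], [4]], Q = [[1, 2, 5], [3, 6], [4]].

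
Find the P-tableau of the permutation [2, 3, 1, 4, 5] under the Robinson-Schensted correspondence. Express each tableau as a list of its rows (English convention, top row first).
P = [[1, 3, 4, 5], [2]]

Insert 2: appended to row 1. P = [[2]].
Insert 3: appended to row 1. P = [[2, 3]].
Insert 1: 1 bumps 2 from row 1; 2 starts row 2. P = [[1, 3], [2]].
Insert 4: appended to row 1. P = [[1, 3, 4], [2]].
Insert 5: appended to row 1. P = [[1, 3, 4, 5], [2]].

So P = [[1, 3, 4, 5], [2]].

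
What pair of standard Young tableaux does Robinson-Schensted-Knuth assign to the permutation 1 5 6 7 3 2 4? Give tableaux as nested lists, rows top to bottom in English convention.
Insert each entry of the permutation into P by Schensted row insertion, recording in Q the position of each new cell.

After inserting 1: P = [[1]].
After inserting 5: P = [[1, 5]].
After inserting 6: P = [[1, 5, 6]].
After inserting 7: P = [[1, 5, 6, 7]].
After inserting 3: P = [[1, 3, 6, 7], [5]].
After inserting 2: P = [[1, 2, 6, 7], [3], [5]].
After inserting 4: P = [[1, 2, 4, 7], [3, 6], [5]].

So P = [[1, 2, 4, 7], [3, 6], [5]], Q = [[1, 2, 3, 4], [5, 7], [6]].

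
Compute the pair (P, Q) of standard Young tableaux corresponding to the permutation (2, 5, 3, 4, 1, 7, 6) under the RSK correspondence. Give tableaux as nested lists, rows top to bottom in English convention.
P = [[1, 3, 4, 6], [2, 7], [5]], Q = [[1, 2, 4, 6], [3, 7], [5]]

Insert each entry of the permutation into P by Schensted row insertion, recording in Q the position of each new cell.

Insert 2: appended to row 1. P = [[2]].
Insert 5: appended to row 1. P = [[2, 5]].
Insert 3: 3 bumps 5 from row 1; 5 starts row 2. P = [[2, 3], [5]].
Insert 4: appended to row 1. P = [[2, 3, 4], [5]].
Insert 1: 1 bumps 2 from row 1; 2 bumps 5 from row 2; 5 starts row 3. P = [[1, 3, 4], [2], [5]].
Insert 7: appended to row 1. P = [[1, 3, 4, 7], [2], [5]].
Insert 6: 6 bumps 7 from row 1; 7 appends to row 2. P = [[1, 3, 4, 6], [2, 7], [5]].

So P = [[1, 3, 4, 6], [2, 7], [5]], Q = [[1, 2, 4, 6], [3, 7], [5]].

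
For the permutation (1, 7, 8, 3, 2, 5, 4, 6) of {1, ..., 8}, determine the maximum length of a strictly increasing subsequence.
4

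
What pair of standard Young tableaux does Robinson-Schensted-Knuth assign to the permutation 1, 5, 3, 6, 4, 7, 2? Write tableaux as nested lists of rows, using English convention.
P = [[1, 2, 4, 7], [3, 6], [5]], Q = [[1, 2, 4, 6], [3, 5], [7]]

Insert each entry of the permutation into P by Schensted row insertion, recording in Q the position of each new cell.

Insert 1: appended to row 1. P = [[1]].
Insert 5: appended to row 1. P = [[1, 5]].
Insert 3: 3 bumps 5 from row 1; 5 starts row 2. P = [[1, 3], [5]].
Insert 6: appended to row 1. P = [[1, 3, 6], [5]].
Insert 4: 4 bumps 6 from row 1; 6 appends to row 2. P = [[1, 3, 4], [5, 6]].
Insert 7: appended to row 1. P = [[1, 3, 4, 7], [5, 6]].
Insert 2: 2 bumps 3 from row 1; 3 bumps 5 from row 2; 5 starts row 3. P = [[1, 2, 4, 7], [3, 6], [5]].

So P = [[1, 2, 4, 7], [3, 6], [5]], Q = [[1, 2, 4, 6], [3, 5], [7]].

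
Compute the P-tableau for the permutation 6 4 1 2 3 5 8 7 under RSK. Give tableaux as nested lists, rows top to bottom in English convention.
P = [[1, 2, 3, 5, 7], [4, 8], [6]]

Insert 6: appended to row 1. P = [[6]].
Insert 4: 4 bumps 6 from row 1; 6 starts row 2. P = [[4], [6]].
Insert 1: 1 bumps 4 from row 1; 4 bumps 6 from row 2; 6 starts row 3. P = [[1], [4], [6]].
Insert 2: appended to row 1. P = [[1, 2], [4], [6]].
Insert 3: appended to row 1. P = [[1, 2, 3], [4], [6]].
Insert 5: appended to row 1. P = [[1, 2, 3, 5], [4], [6]].
Insert 8: appended to row 1. P = [[1, 2, 3, 5, 8], [4], [6]].
Insert 7: 7 bumps 8 from row 1; 8 appends to row 2. P = [[1, 2, 3, 5, 7], [4, 8], [6]].

So P = [[1, 2, 3, 5, 7], [4, 8], [6]].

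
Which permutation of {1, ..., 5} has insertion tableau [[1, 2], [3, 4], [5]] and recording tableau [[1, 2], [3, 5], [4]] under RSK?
Reverse the RSK construction: for i from n down to 1, find the cell of Q containing i, remove the entry at that cell from P, and reverse-bump it up through P; the value ejected from row 1 is w(i).

Step i=5: Q has 5 at row 2, column 2; remove 4 from row 2 of P and reverse-bump: 4 enters row 1 and ejects 2. So w(5) = 2. P is now [[1, 4], [3], [5]].
Step i=4: Q has 4 at row 3, column 1; remove 5 from row 3 of P and reverse-bump: 5 enters row 2 and ejects 3; 3 enters row 1 and ejects 1. So w(4) = 1. P is now [[3, 4], [5]].
Step i=3: Q has 3 at row 2, column 1; remove 5 from row 2 of P and reverse-bump: 5 enters row 1 and ejects 4. So w(3) = 4. P is now [[3, 5]].
Step i=2: Q has 2 at row 1, column 2; remove that cell from P, ejecting 5. So w(2) = 5. P is now [[3]].
Step i=1: Q has 1 at row 1, column 1; remove that cell from P, ejecting 3. So w(1) = 3. P is now [].

So w = 3 5 4 1 2.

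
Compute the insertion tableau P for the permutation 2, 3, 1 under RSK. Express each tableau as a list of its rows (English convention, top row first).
P = [[1, 3], [2]]

Insert 2: appended to row 1. P = [[2]].
Insert 3: appended to row 1. P = [[2, 3]].
Insert 1: 1 bumps 2 from row 1; 2 starts row 2. P = [[1, 3], [2]].

So P = [[1, 3], [2]].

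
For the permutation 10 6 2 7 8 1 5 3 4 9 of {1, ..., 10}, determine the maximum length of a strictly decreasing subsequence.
4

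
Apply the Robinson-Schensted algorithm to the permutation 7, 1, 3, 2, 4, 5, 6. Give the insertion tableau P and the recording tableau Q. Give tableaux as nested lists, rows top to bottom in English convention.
Insert each entry of the permutation into P by Schensted row insertion, recording in Q the position of each new cell.

After inserting 7: P = [[7]].
After inserting 1: P = [[1], [7]].
After inserting 3: P = [[1, 3], [7]].
After inserting 2: P = [[1, 2], [3], [7]].
After inserting 4: P = [[1, 2, 4], [3], [7]].
After inserting 5: P = [[1, 2, 4, 5], [3], [7]].
After inserting 6: P = [[1, 2, 4, 5, 6], [3], [7]].

So P = [[1, 2, 4, 5, 6], [3], [7]], Q = [[1, 3, 5, 6, 7], [2], [4]].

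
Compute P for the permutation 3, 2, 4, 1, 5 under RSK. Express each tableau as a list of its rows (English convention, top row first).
Insert 3: appended to row 1. P = [[3]].
Insert 2: 2 bumps 3 from row 1; 3 starts row 2. P = [[2], [3]].
Insert 4: appended to row 1. P = [[2, 4], [3]].
Insert 1: 1 bumps 2 from row 1; 2 bumps 3 from row 2; 3 starts row 3. P = [[1, 4], [2], [3]].
Insert 5: appended to row 1. P = [[1, 4, 5], [2], [3]].

So P = [[1, 4, 5], [2], [3]].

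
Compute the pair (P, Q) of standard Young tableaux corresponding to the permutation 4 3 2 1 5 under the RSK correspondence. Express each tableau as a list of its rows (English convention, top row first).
Insert each entry of the permutation into P by Schensted row insertion, recording in Q the position of each new cell.

After inserting 4: P = [[4]].
After inserting 3: P = [[3], [4]].
After inserting 2: P = [[2], [3], [4]].
After inserting 1: P = [[1], [2], [3], [4]].
After inserting 5: P = [[1, 5], [2], [3], [4]].

So P = [[1, 5], [2], [3], [4]], Q = [[1, 5], [2], [3], [4]].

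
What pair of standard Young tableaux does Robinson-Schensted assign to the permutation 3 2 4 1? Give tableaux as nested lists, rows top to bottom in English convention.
Insert each entry of the permutation into P by Schensted row insertion, recording in Q the position of each new cell.

After inserting 3: P = [[3]].
After inserting 2: P = [[2], [3]].
After inserting 4: P = [[2, 4], [3]].
After inserting 1: P = [[1, 4], [2], [3]].

So P = [[1, 4], [2], [3]], Q = [[1, 3], [2], [4]].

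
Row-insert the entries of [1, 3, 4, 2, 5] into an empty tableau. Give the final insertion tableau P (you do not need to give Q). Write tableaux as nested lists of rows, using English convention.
Insert 1: appended to row 1. P = [[1]].
Insert 3: appended to row 1. P = [[1, 3]].
Insert 4: appended to row 1. P = [[1, 3, 4]].
Insert 2: 2 bumps 3 from row 1; 3 starts row 2. P = [[1, 2, 4], [3]].
Insert 5: appended to row 1. P = [[1, 2, 4, 5], [3]].

So P = [[1, 2, 4, 5], [3]].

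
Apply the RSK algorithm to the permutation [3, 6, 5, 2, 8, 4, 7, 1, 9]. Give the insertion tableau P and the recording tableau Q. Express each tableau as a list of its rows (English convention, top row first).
P = [[1, 4, 7, 9], [2, 5, 8], [3], [6]], Q = [[1, 2, 5, 9], [3, 6, 7], [4], [8]]

Insert each entry of the permutation into P by Schensted row insertion, recording in Q the position of each new cell.

Insert 3: appended to row 1. P = [[3]].
Insert 6: appended to row 1. P = [[3, 6]].
Insert 5: 5 bumps 6 from row 1; 6 starts row 2. P = [[3, 5], [6]].
Insert 2: 2 bumps 3 from row 1; 3 bumps 6 from row 2; 6 starts row 3. P = [[2, 5], [3], [6]].
Insert 8: appended to row 1. P = [[2, 5, 8], [3], [6]].
Insert 4: 4 bumps 5 from row 1; 5 appends to row 2. P = [[2, 4, 8], [3, 5], [6]].
Insert 7: 7 bumps 8 from row 1; 8 appends to row 2. P = [[2, 4, 7], [3, 5, 8], [6]].
Insert 1: 1 bumps 2 from row 1; 2 bumps 3 from row 2; 3 bumps 6 from row 3; 6 starts row 4. P = [[1, 4, 7], [2, 5, 8], [3], [6]].
Insert 9: appended to row 1. P = [[1, 4, 7, 9], [2, 5, 8], [3], [6]].

So P = [[1, 4, 7, 9], [2, 5, 8], [3], [6]], Q = [[1, 2, 5, 9], [3, 6, 7], [4], [8]].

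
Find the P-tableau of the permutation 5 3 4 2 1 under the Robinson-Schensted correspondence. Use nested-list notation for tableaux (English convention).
P = [[1, 4], [2], [3], [5]]

After inserting 5: P = [[5]].
After inserting 3: P = [[3], [5]].
After inserting 4: P = [[3, 4], [5]].
After inserting 2: P = [[2, 4], [3], [5]].
After inserting 1: P = [[1, 4], [2], [3], [5]].

So P = [[1, 4], [2], [3], [5]].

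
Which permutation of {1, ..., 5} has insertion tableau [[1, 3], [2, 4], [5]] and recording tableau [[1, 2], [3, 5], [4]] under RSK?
2 5 4 1 3

Reverse the RSK construction: for i from n down to 1, find the cell of Q containing i, remove the entry at that cell from P, and reverse-bump it up through P; the value ejected from row 1 is w(i).

Step i=5: Q has 5 at row 2, column 2; remove 4 from row 2 of P and reverse-bump: 4 enters row 1 and ejects 3. So w(5) = 3. P is now [[1, 4], [2], [5]].
Step i=4: Q has 4 at row 3, column 1; remove 5 from row 3 of P and reverse-bump: 5 enters row 2 and ejects 2; 2 enters row 1 and ejects 1. So w(4) = 1. P is now [[2, 4], [5]].
Step i=3: Q has 3 at row 2, column 1; remove 5 from row 2 of P and reverse-bump: 5 enters row 1 and ejects 4. So w(3) = 4. P is now [[2, 5]].
Step i=2: Q has 2 at row 1, column 2; remove that cell from P, ejecting 5. So w(2) = 5. P is now [[2]].
Step i=1: Q has 1 at row 1, column 1; remove that cell from P, ejecting 2. So w(1) = 2. P is now [].

So w = 2 5 4 1 3.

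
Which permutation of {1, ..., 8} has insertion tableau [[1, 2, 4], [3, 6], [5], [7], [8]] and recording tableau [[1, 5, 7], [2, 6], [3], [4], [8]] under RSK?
8 7 5 1 6 3 4 2

Reverse the RSK construction: for i from n down to 1, find the cell of Q containing i, remove the entry at that cell from P, and reverse-bump it up through P; the value ejected from row 1 is w(i).

Step i=8: Q has 8 at row 5, column 1; remove 8 from row 5 of P and reverse-bump: 8 enters row 4 and ejects 7; 7 enters row 3 and ejects 5; 5 enters row 2 and ejects 3; 3 enters row 1 and ejects 2. So w(8) = 2. P is now [[1, 3, 4], [5, 6], [7], [8]].
Step i=7: Q has 7 at row 1, column 3; remove that cell from P, ejecting 4. So w(7) = 4. P is now [[1, 3], [5, 6], [7], [8]].
Step i=6: Q has 6 at row 2, column 2; remove 6 from row 2 of P and reverse-bump: 6 enters row 1 and ejects 3. So w(6) = 3. P is now [[1, 6], [5], [7], [8]].
Step i=5: Q has 5 at row 1, column 2; remove that cell from P, ejecting 6. So w(5) = 6. P is now [[1], [5], [7], [8]].
Step i=4: Q has 4 at row 4, column 1; remove 8 from row 4 of P and reverse-bump: 8 enters row 3 and ejects 7; 7 enters row 2 and ejects 5; 5 enters row 1 and ejects 1. So w(4) = 1. P is now [[5], [7], [8]].
Step i=3: Q has 3 at row 3, column 1; remove 8 from row 3 of P and reverse-bump: 8 enters row 2 and ejects 7; 7 enters row 1 and ejects 5. So w(3) = 5. P is now [[7], [8]].
Step i=2: Q has 2 at row 2, column 1; remove 8 from row 2 of P and reverse-bump: 8 enters row 1 and ejects 7. So w(2) = 7. P is now [[8]].
Step i=1: Q has 1 at row 1, column 1; remove that cell from P, ejecting 8. So w(1) = 8. P is now [].

So w = 8 7 5 1 6 3 4 2.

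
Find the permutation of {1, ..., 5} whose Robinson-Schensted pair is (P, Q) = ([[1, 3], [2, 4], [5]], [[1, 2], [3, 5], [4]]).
Reverse the RSK construction: for i from n down to 1, find the cell of Q containing i, remove the entry at that cell from P, and reverse-bump it up through P; the value ejected from row 1 is w(i).

Step i=5: Q has 5 at row 2, column 2; remove 4 from row 2 of P and reverse-bump: 4 enters row 1 and ejects 3. So w(5) = 3. P is now [[1, 4], [2], [5]].
Step i=4: Q has 4 at row 3, column 1; remove 5 from row 3 of P and reverse-bump: 5 enters row 2 and ejects 2; 2 enters row 1 and ejects 1. So w(4) = 1. P is now [[2, 4], [5]].
Step i=3: Q has 3 at row 2, column 1; remove 5 from row 2 of P and reverse-bump: 5 enters row 1 and ejects 4. So w(3) = 4. P is now [[2, 5]].
Step i=2: Q has 2 at row 1, column 2; remove that cell from P, ejecting 5. So w(2) = 5. P is now [[2]].
Step i=1: Q has 1 at row 1, column 1; remove that cell from P, ejecting 2. So w(1) = 2. P is now [].

So w = 2 5 4 1 3.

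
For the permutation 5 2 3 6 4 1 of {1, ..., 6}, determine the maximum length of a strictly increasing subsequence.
3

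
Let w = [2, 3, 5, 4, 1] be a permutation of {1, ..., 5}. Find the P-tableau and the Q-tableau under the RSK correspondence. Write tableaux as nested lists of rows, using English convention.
P = [[1, 3, 4], [2], [5]], Q = [[1, 2, 3], [4], [5]]

Insert each entry of the permutation into P by Schensted row insertion, recording in Q the position of each new cell.

Insert 2: appended to row 1. P = [[2]], Q = [[1]].
Insert 3: appended to row 1. P = [[2, 3]], Q = [[1, 2]].
Insert 5: appended to row 1. P = [[2, 3, 5]], Q = [[1, 2, 3]].
Insert 4: 4 bumps 5 from row 1; 5 starts row 2. P = [[2, 3, 4], [5]], Q = [[1, 2, 3], [4]].
Insert 1: 1 bumps 2 from row 1; 2 bumps 5 from row 2; 5 starts row 3. P = [[1, 3, 4], [2], [5]], Q = [[1, 2, 3], [4], [5]].

So P = [[1, 3, 4], [2], [5]], Q = [[1, 2, 3], [4], [5]].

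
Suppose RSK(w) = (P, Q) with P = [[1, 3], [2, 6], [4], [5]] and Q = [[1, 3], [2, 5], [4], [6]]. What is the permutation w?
Reverse the RSK construction: for i from n down to 1, find the cell of Q containing i, remove the entry at that cell from P, and reverse-bump it up through P; the value ejected from row 1 is w(i).

Step i=6: Q has 6 at row 4, column 1; remove 5 from row 4 of P and reverse-bump: 5 enters row 3 and ejects 4; 4 enters row 2 and ejects 2; 2 enters row 1 and ejects 1. So w(6) = 1. P is now [[2, 3], [4, 6], [5]].
Step i=5: Q has 5 at row 2, column 2; remove 6 from row 2 of P and reverse-bump: 6 enters row 1 and ejects 3. So w(5) = 3. P is now [[2, 6], [4], [5]].
Step i=4: Q has 4 at row 3, column 1; remove 5 from row 3 of P and reverse-bump: 5 enters row 2 and ejects 4; 4 enters row 1 and ejects 2. So w(4) = 2. P is now [[4, 6], [5]].
Step i=3: Q has 3 at row 1, column 2; remove that cell from P, ejecting 6. So w(3) = 6. P is now [[4], [5]].
Step i=2: Q has 2 at row 2, column 1; remove 5 from row 2 of P and reverse-bump: 5 enters row 1 and ejects 4. So w(2) = 4. P is now [[5]].
Step i=1: Q has 1 at row 1, column 1; remove that cell from P, ejecting 5. So w(1) = 5. P is now [].

So w = 5 4 6 2 3 1.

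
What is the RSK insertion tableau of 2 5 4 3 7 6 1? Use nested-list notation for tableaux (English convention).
P = [[1, 3, 6], [2, 7], [4], [5]]

Insert 2: appended to row 1. P = [[2]].
Insert 5: appended to row 1. P = [[2, 5]].
Insert 4: 4 bumps 5 from row 1; 5 starts row 2. P = [[2, 4], [5]].
Insert 3: 3 bumps 4 from row 1; 4 bumps 5 from row 2; 5 starts row 3. P = [[2, 3], [4], [5]].
Insert 7: appended to row 1. P = [[2, 3, 7], [4], [5]].
Insert 6: 6 bumps 7 from row 1; 7 appends to row 2. P = [[2, 3, 6], [4, 7], [5]].
Insert 1: 1 bumps 2 from row 1; 2 bumps 4 from row 2; 4 bumps 5 from row 3; 5 starts row 4. P = [[1, 3, 6], [2, 7], [4], [5]].

So P = [[1, 3, 6], [2, 7], [4], [5]].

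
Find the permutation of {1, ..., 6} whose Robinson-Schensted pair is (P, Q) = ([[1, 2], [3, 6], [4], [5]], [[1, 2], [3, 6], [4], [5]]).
5 6 4 3 1 2

Reverse the RSK construction: for i from n down to 1, find the cell of Q containing i, remove the entry at that cell from P, and reverse-bump it up through P; the value ejected from row 1 is w(i).

Step i=6: Q has 6 at row 2, column 2; remove 6 from row 2 of P and reverse-bump: 6 enters row 1 and ejects 2. So w(6) = 2. P is now [[1, 6], [3], [4], [5]].
Step i=5: Q has 5 at row 4, column 1; remove 5 from row 4 of P and reverse-bump: 5 enters row 3 and ejects 4; 4 enters row 2 and ejects 3; 3 enters row 1 and ejects 1. So w(5) = 1. P is now [[3, 6], [4], [5]].
Step i=4: Q has 4 at row 3, column 1; remove 5 from row 3 of P and reverse-bump: 5 enters row 2 and ejects 4; 4 enters row 1 and ejects 3. So w(4) = 3. P is now [[4, 6], [5]].
Step i=3: Q has 3 at row 2, column 1; remove 5 from row 2 of P and reverse-bump: 5 enters row 1 and ejects 4. So w(3) = 4. P is now [[5, 6]].
Step i=2: Q has 2 at row 1, column 2; remove that cell from P, ejecting 6. So w(2) = 6. P is now [[5]].
Step i=1: Q has 1 at row 1, column 1; remove that cell from P, ejecting 5. So w(1) = 5. P is now [].

So w = 5 6 4 3 1 2.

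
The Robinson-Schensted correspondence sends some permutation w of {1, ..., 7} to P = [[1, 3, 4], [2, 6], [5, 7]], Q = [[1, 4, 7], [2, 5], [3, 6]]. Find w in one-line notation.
Reverse the RSK construction: for i from n down to 1, find the cell of Q containing i, remove the entry at that cell from P, and reverse-bump it up through P; the value ejected from row 1 is w(i).

Step i=7: Q has 7 at row 1, column 3; remove that cell from P, ejecting 4. So w(7) = 4. P is now [[1, 3], [2, 6], [5, 7]].
Step i=6: Q has 6 at row 3, column 2; remove 7 from row 3 of P and reverse-bump: 7 enters row 2 and ejects 6; 6 enters row 1 and ejects 3. So w(6) = 3. P is now [[1, 6], [2, 7], [5]].
Step i=5: Q has 5 at row 2, column 2; remove 7 from row 2 of P and reverse-bump: 7 enters row 1 and ejects 6. So w(5) = 6. P is now [[1, 7], [2], [5]].
Step i=4: Q has 4 at row 1, column 2; remove that cell from P, ejecting 7. So w(4) = 7. P is now [[1], [2], [5]].
Step i=3: Q has 3 at row 3, column 1; remove 5 from row 3 of P and reverse-bump: 5 enters row 2 and ejects 2; 2 enters row 1 and ejects 1. So w(3) = 1. P is now [[2], [5]].
Step i=2: Q has 2 at row 2, column 1; remove 5 from row 2 of P and reverse-bump: 5 enters row 1 and ejects 2. So w(2) = 2. P is now [[5]].
Step i=1: Q has 1 at row 1, column 1; remove that cell from P, ejecting 5. So w(1) = 5. P is now [].

So w = 5 2 1 7 6 3 4.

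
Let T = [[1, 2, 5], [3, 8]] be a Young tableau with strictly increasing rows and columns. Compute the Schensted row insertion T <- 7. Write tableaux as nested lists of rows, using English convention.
7 is larger than every entry of row 1, so it is appended to row 1. The new tableau is [[1, 2, 5, 7], [3, 8]].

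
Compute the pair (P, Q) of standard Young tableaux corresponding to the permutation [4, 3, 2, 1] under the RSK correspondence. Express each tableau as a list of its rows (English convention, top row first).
P = [[1], [2], [3], [4]], Q = [[1], [2], [3], [4]]

Insert each entry of the permutation into P by Schensted row insertion, recording in Q the position of each new cell.

Insert 4: appended to row 1. P = [[4]], Q = [[1]].
Insert 3: 3 bumps 4 from row 1; 4 starts row 2. P = [[3], [4]], Q = [[1], [2]].
Insert 2: 2 bumps 3 from row 1; 3 bumps 4 from row 2; 4 starts row 3. P = [[2], [3], [4]], Q = [[1], [2], [3]].
Insert 1: 1 bumps 2 from row 1; 2 bumps 3 from row 2; 3 bumps 4 from row 3; 4 starts row 4. P = [[1], [2], [3], [4]], Q = [[1], [2], [3], [4]].

So P = [[1], [2], [3], [4]], Q = [[1], [2], [3], [4]].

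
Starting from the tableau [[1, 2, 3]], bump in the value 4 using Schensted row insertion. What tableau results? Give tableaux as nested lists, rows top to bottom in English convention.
4 is larger than every entry of row 1, so it is appended to row 1. The new tableau is [[1, 2, 3, 4]].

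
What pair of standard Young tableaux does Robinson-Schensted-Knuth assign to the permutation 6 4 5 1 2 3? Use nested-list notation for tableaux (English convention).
P = [[1, 2, 3], [4, 5], [6]], Q = [[1, 3, 6], [2, 5], [4]]

Insert each entry of the permutation into P by Schensted row insertion, recording in Q the position of each new cell.

Insert 6: appended to row 1. P = [[6]], Q = [[1]].
Insert 4: 4 bumps 6 from row 1; 6 starts row 2. P = [[4], [6]], Q = [[1], [2]].
Insert 5: appended to row 1. P = [[4, 5], [6]], Q = [[1, 3], [2]].
Insert 1: 1 bumps 4 from row 1; 4 bumps 6 from row 2; 6 starts row 3. P = [[1, 5], [4], [6]], Q = [[1, 3], [2], [4]].
Insert 2: 2 bumps 5 from row 1; 5 appends to row 2. P = [[1, 2], [4, 5], [6]], Q = [[1, 3], [2, 5], [4]].
Insert 3: appended to row 1. P = [[1, 2, 3], [4, 5], [6]], Q = [[1, 3, 6], [2, 5], [4]].

So P = [[1, 2, 3], [4, 5], [6]], Q = [[1, 3, 6], [2, 5], [4]].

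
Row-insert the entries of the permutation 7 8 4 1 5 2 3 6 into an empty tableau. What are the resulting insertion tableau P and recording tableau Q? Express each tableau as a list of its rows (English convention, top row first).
P = [[1, 2, 3, 6], [4, 5], [7, 8]], Q = [[1, 2, 7, 8], [3, 5], [4, 6]]

Insert each entry of the permutation into P by Schensted row insertion, recording in Q the position of each new cell.

Insert 7: appended to row 1. P = [[7]].
Insert 8: appended to row 1. P = [[7, 8]].
Insert 4: 4 bumps 7 from row 1; 7 starts row 2. P = [[4, 8], [7]].
Insert 1: 1 bumps 4 from row 1; 4 bumps 7 from row 2; 7 starts row 3. P = [[1, 8], [4], [7]].
Insert 5: 5 bumps 8 from row 1; 8 appends to row 2. P = [[1, 5], [4, 8], [7]].
Insert 2: 2 bumps 5 from row 1; 5 bumps 8 from row 2; 8 appends to row 3. P = [[1, 2], [4, 5], [7, 8]].
Insert 3: appended to row 1. P = [[1, 2, 3], [4, 5], [7, 8]].
Insert 6: appended to row 1. P = [[1, 2, 3, 6], [4, 5], [7, 8]].

So P = [[1, 2, 3, 6], [4, 5], [7, 8]], Q = [[1, 2, 7, 8], [3, 5], [4, 6]].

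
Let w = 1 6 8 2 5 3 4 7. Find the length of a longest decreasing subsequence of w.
3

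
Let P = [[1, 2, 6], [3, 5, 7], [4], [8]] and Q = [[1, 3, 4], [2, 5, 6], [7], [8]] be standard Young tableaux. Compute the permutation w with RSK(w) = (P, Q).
4 1 5 8 3 7 6 2

Reverse the RSK construction: for i from n down to 1, find the cell of Q containing i, remove the entry at that cell from P, and reverse-bump it up through P; the value ejected from row 1 is w(i).

Step i=8: Q has 8 at row 4, column 1; remove 8 from row 4 of P and reverse-bump: 8 enters row 3 and ejects 4; 4 enters row 2 and ejects 3; 3 enters row 1 and ejects 2. So w(8) = 2. P is now [[1, 3, 6], [4, 5, 7], [8]].
Step i=7: Q has 7 at row 3, column 1; remove 8 from row 3 of P and reverse-bump: 8 enters row 2 and ejects 7; 7 enters row 1 and ejects 6. So w(7) = 6. P is now [[1, 3, 7], [4, 5, 8]].
Step i=6: Q has 6 at row 2, column 3; remove 8 from row 2 of P and reverse-bump: 8 enters row 1 and ejects 7. So w(6) = 7. P is now [[1, 3, 8], [4, 5]].
Step i=5: Q has 5 at row 2, column 2; remove 5 from row 2 of P and reverse-bump: 5 enters row 1 and ejects 3. So w(5) = 3. P is now [[1, 5, 8], [4]].
Step i=4: Q has 4 at row 1, column 3; remove that cell from P, ejecting 8. So w(4) = 8. P is now [[1, 5], [4]].
Step i=3: Q has 3 at row 1, column 2; remove that cell from P, ejecting 5. So w(3) = 5. P is now [[1], [4]].
Step i=2: Q has 2 at row 2, column 1; remove 4 from row 2 of P and reverse-bump: 4 enters row 1 and ejects 1. So w(2) = 1. P is now [[4]].
Step i=1: Q has 1 at row 1, column 1; remove that cell from P, ejecting 4. So w(1) = 4. P is now [].

So w = 4 1 5 8 3 7 6 2.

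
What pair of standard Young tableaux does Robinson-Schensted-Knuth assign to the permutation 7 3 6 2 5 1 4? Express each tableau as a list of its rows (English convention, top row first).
P = [[1, 4], [2, 5], [3, 6], [7]], Q = [[1, 3], [2, 5], [4, 7], [6]]

Insert each entry of the permutation into P by Schensted row insertion, recording in Q the position of each new cell.

Insert 7: appended to row 1. P = [[7]].
Insert 3: 3 bumps 7 from row 1; 7 starts row 2. P = [[3], [7]].
Insert 6: appended to row 1. P = [[3, 6], [7]].
Insert 2: 2 bumps 3 from row 1; 3 bumps 7 from row 2; 7 starts row 3. P = [[2, 6], [3], [7]].
Insert 5: 5 bumps 6 from row 1; 6 appends to row 2. P = [[2, 5], [3, 6], [7]].
Insert 1: 1 bumps 2 from row 1; 2 bumps 3 from row 2; 3 bumps 7 from row 3; 7 starts row 4. P = [[1, 5], [2, 6], [3], [7]].
Insert 4: 4 bumps 5 from row 1; 5 bumps 6 from row 2; 6 appends to row 3. P = [[1, 4], [2, 5], [3, 6], [7]].

So P = [[1, 4], [2, 5], [3, 6], [7]], Q = [[1, 3], [2, 5], [4, 7], [6]].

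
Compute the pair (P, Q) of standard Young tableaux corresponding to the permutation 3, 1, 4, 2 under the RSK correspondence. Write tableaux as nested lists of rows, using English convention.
P = [[1, 2], [3, 4]], Q = [[1, 3], [2, 4]]

Insert each entry of the permutation into P by Schensted row insertion, recording in Q the position of each new cell.

Insert 3: appended to row 1. P = [[3]], Q = [[1]].
Insert 1: 1 bumps 3 from row 1; 3 starts row 2. P = [[1], [3]], Q = [[1], [2]].
Insert 4: appended to row 1. P = [[1, 4], [3]], Q = [[1, 3], [2]].
Insert 2: 2 bumps 4 from row 1; 4 appends to row 2. P = [[1, 2], [3, 4]], Q = [[1, 3], [2, 4]].

So P = [[1, 2], [3, 4]], Q = [[1, 3], [2, 4]].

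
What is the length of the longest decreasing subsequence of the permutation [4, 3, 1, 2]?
3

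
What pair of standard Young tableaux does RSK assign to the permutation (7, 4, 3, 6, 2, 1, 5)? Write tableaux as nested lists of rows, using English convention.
P = [[1, 5], [2, 6], [3], [4], [7]], Q = [[1, 4], [2, 7], [3], [5], [6]]

Insert each entry of the permutation into P by Schensted row insertion, recording in Q the position of each new cell.

Insert 7: appended to row 1. P = [[7]], Q = [[1]].
Insert 4: 4 bumps 7 from row 1; 7 starts row 2. P = [[4], [7]], Q = [[1], [2]].
Insert 3: 3 bumps 4 from row 1; 4 bumps 7 from row 2; 7 starts row 3. P = [[3], [4], [7]], Q = [[1], [2], [3]].
Insert 6: appended to row 1. P = [[3, 6], [4], [7]], Q = [[1, 4], [2], [3]].
Insert 2: 2 bumps 3 from row 1; 3 bumps 4 from row 2; 4 bumps 7 from row 3; 7 starts row 4. P = [[2, 6], [3], [4], [7]], Q = [[1, 4], [2], [3], [5]].
Insert 1: 1 bumps 2 from row 1; 2 bumps 3 from row 2; 3 bumps 4 from row 3; 4 bumps 7 from row 4; 7 starts row 5. P = [[1, 6], [2], [3], [4], [7]], Q = [[1, 4], [2], [3], [5], [6]].
Insert 5: 5 bumps 6 from row 1; 6 appends to row 2. P = [[1, 5], [2, 6], [3], [4], [7]], Q = [[1, 4], [2, 7], [3], [5], [6]].

So P = [[1, 5], [2, 6], [3], [4], [7]], Q = [[1, 4], [2, 7], [3], [5], [6]].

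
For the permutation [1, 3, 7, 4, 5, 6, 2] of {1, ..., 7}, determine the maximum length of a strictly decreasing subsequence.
3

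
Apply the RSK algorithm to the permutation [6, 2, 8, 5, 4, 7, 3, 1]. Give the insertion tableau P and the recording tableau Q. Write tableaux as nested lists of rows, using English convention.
P = [[1, 3, 7], [2, 8], [4], [5], [6]], Q = [[1, 3, 6], [2, 4], [5], [7], [8]]

Insert each entry of the permutation into P by Schensted row insertion, recording in Q the position of each new cell.

Insert 6: appended to row 1. P = [[6]].
Insert 2: 2 bumps 6 from row 1; 6 starts row 2. P = [[2], [6]].
Insert 8: appended to row 1. P = [[2, 8], [6]].
Insert 5: 5 bumps 8 from row 1; 8 appends to row 2. P = [[2, 5], [6, 8]].
Insert 4: 4 bumps 5 from row 1; 5 bumps 6 from row 2; 6 starts row 3. P = [[2, 4], [5, 8], [6]].
Insert 7: appended to row 1. P = [[2, 4, 7], [5, 8], [6]].
Insert 3: 3 bumps 4 from row 1; 4 bumps 5 from row 2; 5 bumps 6 from row 3; 6 starts row 4. P = [[2, 3, 7], [4, 8], [5], [6]].
Insert 1: 1 bumps 2 from row 1; 2 bumps 4 from row 2; 4 bumps 5 from row 3; 5 bumps 6 from row 4; 6 starts row 5. P = [[1, 3, 7], [2, 8], [4], [5], [6]].

So P = [[1, 3, 7], [2, 8], [4], [5], [6]], Q = [[1, 3, 6], [2, 4], [5], [7], [8]].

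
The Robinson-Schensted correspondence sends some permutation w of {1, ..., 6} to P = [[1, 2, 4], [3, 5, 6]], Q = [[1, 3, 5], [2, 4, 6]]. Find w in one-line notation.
3 1 5 2 6 4

Reverse the RSK construction: for i from n down to 1, find the cell of Q containing i, remove the entry at that cell from P, and reverse-bump it up through P; the value ejected from row 1 is w(i).

Step i=6: Q has 6 at row 2, column 3; remove 6 from row 2 of P and reverse-bump: 6 enters row 1 and ejects 4. So w(6) = 4. P is now [[1, 2, 6], [3, 5]].
Step i=5: Q has 5 at row 1, column 3; remove that cell from P, ejecting 6. So w(5) = 6. P is now [[1, 2], [3, 5]].
Step i=4: Q has 4 at row 2, column 2; remove 5 from row 2 of P and reverse-bump: 5 enters row 1 and ejects 2. So w(4) = 2. P is now [[1, 5], [3]].
Step i=3: Q has 3 at row 1, column 2; remove that cell from P, ejecting 5. So w(3) = 5. P is now [[1], [3]].
Step i=2: Q has 2 at row 2, column 1; remove 3 from row 2 of P and reverse-bump: 3 enters row 1 and ejects 1. So w(2) = 1. P is now [[3]].
Step i=1: Q has 1 at row 1, column 1; remove that cell from P, ejecting 3. So w(1) = 3. P is now [].

So w = 3 1 5 2 6 4.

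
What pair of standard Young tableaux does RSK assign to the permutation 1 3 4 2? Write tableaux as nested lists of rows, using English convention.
Insert each entry of the permutation into P by Schensted row insertion, recording in Q the position of each new cell.

Insert 1: appended to row 1. P = [[1]], Q = [[1]].
Insert 3: appended to row 1. P = [[1, 3]], Q = [[1, 2]].
Insert 4: appended to row 1. P = [[1, 3, 4]], Q = [[1, 2, 3]].
Insert 2: 2 bumps 3 from row 1; 3 starts row 2. P = [[1, 2, 4], [3]], Q = [[1, 2, 3], [4]].

So P = [[1, 2, 4], [3]], Q = [[1, 2, 3], [4]].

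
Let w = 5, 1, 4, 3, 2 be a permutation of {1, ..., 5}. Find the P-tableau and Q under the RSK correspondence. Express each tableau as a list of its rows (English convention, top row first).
Insert each entry of the permutation into P by Schensted row insertion, recording in Q the position of each new cell.

Insert 5: appended to row 1. P = [[5]].
Insert 1: 1 bumps 5 from row 1; 5 starts row 2. P = [[1], [5]].
Insert 4: appended to row 1. P = [[1, 4], [5]].
Insert 3: 3 bumps 4 from row 1; 4 bumps 5 from row 2; 5 starts row 3. P = [[1, 3], [4], [5]].
Insert 2: 2 bumps 3 from row 1; 3 bumps 4 from row 2; 4 bumps 5 from row 3; 5 starts row 4. P = [[1, 2], [3], [4], [5]].

So P = [[1, 2], [3], [4], [5]], Q = [[1, 3], [2], [4], [5]].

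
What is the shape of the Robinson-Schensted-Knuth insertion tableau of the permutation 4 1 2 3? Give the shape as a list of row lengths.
[3, 1]

Row-insert each entry into an empty tableau.

After inserting 4: P = [[4]].
After inserting 1: P = [[1], [4]].
After inserting 2: P = [[1, 2], [4]].
After inserting 3: P = [[1, 2, 3], [4]].

The final insertion tableau P = [[1, 2, 3], [4]] has shape [3, 1].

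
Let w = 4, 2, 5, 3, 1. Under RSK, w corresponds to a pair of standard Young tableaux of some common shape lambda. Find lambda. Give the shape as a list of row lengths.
Row-insert each entry into an empty tableau.

After inserting 4: P = [[4]].
After inserting 2: P = [[2], [4]].
After inserting 5: P = [[2, 5], [4]].
After inserting 3: P = [[2, 3], [4, 5]].
After inserting 1: P = [[1, 3], [2, 5], [4]].

The final insertion tableau P = [[1, 3], [2, 5], [4]] has shape [2, 2, 1].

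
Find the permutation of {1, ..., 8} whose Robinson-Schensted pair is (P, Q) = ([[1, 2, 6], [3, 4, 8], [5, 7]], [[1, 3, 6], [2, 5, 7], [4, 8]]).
Reverse the RSK construction: for i from n down to 1, find the cell of Q containing i, remove the entry at that cell from P, and reverse-bump it up through P; the value ejected from row 1 is w(i).

Step i=8: Q has 8 at row 3, column 2; remove 7 from row 3 of P and reverse-bump: 7 enters row 2 and ejects 4; 4 enters row 1 and ejects 2. So w(8) = 2. P is now [[1, 4, 6], [3, 7, 8], [5]].
Step i=7: Q has 7 at row 2, column 3; remove 8 from row 2 of P and reverse-bump: 8 enters row 1 and ejects 6. So w(7) = 6. P is now [[1, 4, 8], [3, 7], [5]].
Step i=6: Q has 6 at row 1, column 3; remove that cell from P, ejecting 8. So w(6) = 8. P is now [[1, 4], [3, 7], [5]].
Step i=5: Q has 5 at row 2, column 2; remove 7 from row 2 of P and reverse-bump: 7 enters row 1 and ejects 4. So w(5) = 4. P is now [[1, 7], [3], [5]].
Step i=4: Q has 4 at row 3, column 1; remove 5 from row 3 of P and reverse-bump: 5 enters row 2 and ejects 3; 3 enters row 1 and ejects 1. So w(4) = 1. P is now [[3, 7], [5]].
Step i=3: Q has 3 at row 1, column 2; remove that cell from P, ejecting 7. So w(3) = 7. P is now [[3], [5]].
Step i=2: Q has 2 at row 2, column 1; remove 5 from row 2 of P and reverse-bump: 5 enters row 1 and ejects 3. So w(2) = 3. P is now [[5]].
Step i=1: Q has 1 at row 1, column 1; remove that cell from P, ejecting 5. So w(1) = 5. P is now [].

So w = 5 3 7 1 4 8 6 2.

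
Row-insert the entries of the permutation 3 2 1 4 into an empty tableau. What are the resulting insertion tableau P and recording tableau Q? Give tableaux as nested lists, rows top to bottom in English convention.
P = [[1, 4], [2], [3]], Q = [[1, 4], [2], [3]]

Insert each entry of the permutation into P by Schensted row insertion, recording in Q the position of each new cell.

After inserting 3: P = [[3]].
After inserting 2: P = [[2], [3]].
After inserting 1: P = [[1], [2], [3]].
After inserting 4: P = [[1, 4], [2], [3]].

So P = [[1, 4], [2], [3]], Q = [[1, 4], [2], [3]].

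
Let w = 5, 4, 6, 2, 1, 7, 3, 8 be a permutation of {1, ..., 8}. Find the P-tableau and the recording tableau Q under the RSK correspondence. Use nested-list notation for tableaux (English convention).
Insert each entry of the permutation into P by Schensted row insertion, recording in Q the position of each new cell.

Insert 5: appended to row 1. P = [[5]].
Insert 4: 4 bumps 5 from row 1; 5 starts row 2. P = [[4], [5]].
Insert 6: appended to row 1. P = [[4, 6], [5]].
Insert 2: 2 bumps 4 from row 1; 4 bumps 5 from row 2; 5 starts row 3. P = [[2, 6], [4], [5]].
Insert 1: 1 bumps 2 from row 1; 2 bumps 4 from row 2; 4 bumps 5 from row 3; 5 starts row 4. P = [[1, 6], [2], [4], [5]].
Insert 7: appended to row 1. P = [[1, 6, 7], [2], [4], [5]].
Insert 3: 3 bumps 6 from row 1; 6 appends to row 2. P = [[1, 3, 7], [2, 6], [4], [5]].
Insert 8: appended to row 1. P = [[1, 3, 7, 8], [2, 6], [4], [5]].

So P = [[1, 3, 7, 8], [2, 6], [4], [5]], Q = [[1, 3, 6, 8], [2, 7], [4], [5]].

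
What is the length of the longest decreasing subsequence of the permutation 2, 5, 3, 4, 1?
3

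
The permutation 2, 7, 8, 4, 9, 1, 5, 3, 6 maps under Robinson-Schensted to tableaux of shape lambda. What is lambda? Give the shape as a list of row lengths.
RSK row insertion gives P = [[1, 3, 5, 6], [2, 4, 9], [7, 8]], which has shape [4, 3, 2].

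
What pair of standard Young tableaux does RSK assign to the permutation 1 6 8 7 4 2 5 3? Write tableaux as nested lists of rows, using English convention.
P = [[1, 2, 3], [4, 5], [6, 7], [8]], Q = [[1, 2, 3], [4, 7], [5, 8], [6]]

Insert each entry of the permutation into P by Schensted row insertion, recording in Q the position of each new cell.

Insert 1: appended to row 1. P = [[1]].
Insert 6: appended to row 1. P = [[1, 6]].
Insert 8: appended to row 1. P = [[1, 6, 8]].
Insert 7: 7 bumps 8 from row 1; 8 starts row 2. P = [[1, 6, 7], [8]].
Insert 4: 4 bumps 6 from row 1; 6 bumps 8 from row 2; 8 starts row 3. P = [[1, 4, 7], [6], [8]].
Insert 2: 2 bumps 4 from row 1; 4 bumps 6 from row 2; 6 bumps 8 from row 3; 8 starts row 4. P = [[1, 2, 7], [4], [6], [8]].
Insert 5: 5 bumps 7 from row 1; 7 appends to row 2. P = [[1, 2, 5], [4, 7], [6], [8]].
Insert 3: 3 bumps 5 from row 1; 5 bumps 7 from row 2; 7 appends to row 3. P = [[1, 2, 3], [4, 5], [6, 7], [8]].

So P = [[1, 2, 3], [4, 5], [6, 7], [8]], Q = [[1, 2, 3], [4, 7], [5, 8], [6]].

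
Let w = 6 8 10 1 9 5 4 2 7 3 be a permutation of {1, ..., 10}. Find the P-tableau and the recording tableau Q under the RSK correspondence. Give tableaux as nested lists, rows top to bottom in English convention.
P = [[1, 2, 3], [4, 7, 9], [5, 8], [6], [10]], Q = [[1, 2, 3], [4, 5, 9], [6, 10], [7], [8]]

Insert each entry of the permutation into P by Schensted row insertion, recording in Q the position of each new cell.

Insert 6: appended to row 1. P = [[6]], Q = [[1]].
Insert 8: appended to row 1. P = [[6, 8]], Q = [[1, 2]].
Insert 10: appended to row 1. P = [[6, 8, 10]], Q = [[1, 2, 3]].
Insert 1: 1 bumps 6 from row 1; 6 starts row 2. P = [[1, 8, 10], [6]], Q = [[1, 2, 3], [4]].
Insert 9: 9 bumps 10 from row 1; 10 appends to row 2. P = [[1, 8, 9], [6, 10]], Q = [[1, 2, 3], [4, 5]].
Insert 5: 5 bumps 8 from row 1; 8 bumps 10 from row 2; 10 starts row 3. P = [[1, 5, 9], [6, 8], [10]], Q = [[1, 2, 3], [4, 5], [6]].
Insert 4: 4 bumps 5 from row 1; 5 bumps 6 from row 2; 6 bumps 10 from row 3; 10 starts row 4. P = [[1, 4, 9], [5, 8], [6], [10]], Q = [[1, 2, 3], [4, 5], [6], [7]].
Insert 2: 2 bumps 4 from row 1; 4 bumps 5 from row 2; 5 bumps 6 from row 3; 6 bumps 10 from row 4; 10 starts row 5. P = [[1, 2, 9], [4, 8], [5], [6], [10]], Q = [[1, 2, 3], [4, 5], [6], [7], [8]].
Insert 7: 7 bumps 9 from row 1; 9 appends to row 2. P = [[1, 2, 7], [4, 8, 9], [5], [6], [10]], Q = [[1, 2, 3], [4, 5, 9], [6], [7], [8]].
Insert 3: 3 bumps 7 from row 1; 7 bumps 8 from row 2; 8 appends to row 3. P = [[1, 2, 3], [4, 7, 9], [5, 8], [6], [10]], Q = [[1, 2, 3], [4, 5, 9], [6, 10], [7], [8]].

So P = [[1, 2, 3], [4, 7, 9], [5, 8], [6], [10]], Q = [[1, 2, 3], [4, 5, 9], [6, 10], [7], [8]].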